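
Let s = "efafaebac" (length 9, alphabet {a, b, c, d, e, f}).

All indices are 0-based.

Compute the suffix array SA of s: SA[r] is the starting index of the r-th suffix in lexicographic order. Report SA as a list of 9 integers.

[7, 4, 2, 6, 8, 5, 0, 3, 1]

rank | idx | suffix
   0 |   7 | ac
   1 |   4 | aebac
   2 |   2 | afaebac
   3 |   6 | bac
   4 |   8 | c
   5 |   5 | ebac
   6 |   0 | efafaebac
   7 |   3 | faebac
   8 |   1 | fafaebac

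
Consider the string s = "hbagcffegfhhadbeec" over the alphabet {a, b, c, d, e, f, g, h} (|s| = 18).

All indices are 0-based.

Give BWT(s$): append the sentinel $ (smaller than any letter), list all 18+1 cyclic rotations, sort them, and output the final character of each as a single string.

chbhdegaebffcgaeh$f

rank  rotation             last
    0  $hbagcffegfhhadbeec  c
    1  adbeec$hbagcffegfhh  h
    2  agcffegfhhadbeec$hb  b
    3  bagcffegfhhadbeec$h  h
    4  beec$hbagcffegfhhad  d
    5  c$hbagcffegfhhadbee  e
    6  cffegfhhadbeec$hbag  g
    7  dbeec$hbagcffegfhha  a
    8  ec$hbagcffegfhhadbe  e
    9  eec$hbagcffegfhhadb  b
   10  egfhhadbeec$hbagcff  f
   11  fegfhhadbeec$hbagcf  f
   12  ffegfhhadbeec$hbagc  c
   13  fhhadbeec$hbagcffeg  g
   14  gcffegfhhadbeec$hba  a
   15  gfhhadbeec$hbagcffe  e
   16  hadbeec$hbagcffegfh  h
   17  hbagcffegfhhadbeec$  $
   18  hhadbeec$hbagcffegf  f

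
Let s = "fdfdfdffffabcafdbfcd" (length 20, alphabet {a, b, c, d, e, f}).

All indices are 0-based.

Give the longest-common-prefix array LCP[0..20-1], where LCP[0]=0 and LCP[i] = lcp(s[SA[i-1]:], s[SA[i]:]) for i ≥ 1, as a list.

rank | idx | suffix
   0 |  10 | abcafdbfcd
   1 |  13 | afdbfcd
   2 |  11 | bcafdbfcd
   3 |  16 | bfcd
   4 |  12 | cafdbfcd
   5 |  18 | cd
   6 |  19 | d
   7 |  15 | dbfcd
   8 |   1 | dfdfdffffabcafdbfcd
   9 |   3 | dfdffffabcafdbfcd
  10 |   5 | dffffabcafdbfcd
  11 |   9 | fabcafdbfcd
  12 |  17 | fcd
  13 |  14 | fdbfcd
  14 |   0 | fdfdfdffffabcafdbfcd
  15 |   2 | fdfdffffabcafdbfcd
  16 |   4 | fdffffabcafdbfcd
  17 |   8 | ffabcafdbfcd
  18 |   7 | fffabcafdbfcd
  19 |   6 | ffffabcafdbfcd

SA = [10, 13, 11, 16, 12, 18, 19, 15, 1, 3, 5, 9, 17, 14, 0, 2, 4, 8, 7, 6]
rank  pair      lcp
   1  s[10:],s[13:]  1  'a'
   2  s[13:],s[11:]  0  ''
   3  s[11:],s[16:]  1  'b'
   4  s[16:],s[12:]  0  ''
   5  s[12:],s[18:]  1  'c'
   6  s[18:],s[19:]  0  ''
   7  s[19:],s[15:]  1  'd'
   8  s[15:],s[1:]  1  'd'
   9  s[1:],s[3:]  4  'dfdf'
  10  s[3:],s[5:]  2  'df'
  11  s[5:],s[9:]  0  ''
  12  s[9:],s[17:]  1  'f'
  13  s[17:],s[14:]  1  'f'
  14  s[14:],s[0:]  2  'fd'
  15  s[0:],s[2:]  5  'fdfdf'
  16  s[2:],s[4:]  3  'fdf'
  17  s[4:],s[8:]  1  'f'
  18  s[8:],s[7:]  2  'ff'
  19  s[7:],s[6:]  3  'fff'

[0, 1, 0, 1, 0, 1, 0, 1, 1, 4, 2, 0, 1, 1, 2, 5, 3, 1, 2, 3]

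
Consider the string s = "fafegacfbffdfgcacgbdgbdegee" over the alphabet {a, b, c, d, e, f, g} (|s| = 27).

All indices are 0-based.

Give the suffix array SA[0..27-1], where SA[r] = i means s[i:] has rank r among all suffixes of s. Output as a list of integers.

[5, 15, 1, 21, 18, 8, 14, 6, 16, 22, 11, 19, 26, 25, 3, 23, 0, 7, 10, 2, 9, 12, 4, 20, 17, 13, 24]

sorted suffixes:
  #0 SA[0]=5  'acfbffdfgcacgbdgbdegee'
  #1 SA[1]=15  'acgbdgbdegee'
  #2 SA[2]=1  'afegacfbffdfgcacgbdgbdegee'
  #3 SA[3]=21  'bdegee'
  #4 SA[4]=18  'bdgbdegee'
  #5 SA[5]=8  'bffdfgcacgbdgbdegee'
  #6 SA[6]=14  'cacgbdgbdegee'
  #7 SA[7]=6  'cfbffdfgcacgbdgbdegee'
  #8 SA[8]=16  'cgbdgbdegee'
  #9 SA[9]=22  'degee'
  #10 SA[10]=11  'dfgcacgbdgbdegee'
  #11 SA[11]=19  'dgbdegee'
  #12 SA[12]=26  'e'
  #13 SA[13]=25  'ee'
  #14 SA[14]=3  'egacfbffdfgcacgbdgbdegee'
  #15 SA[15]=23  'egee'
  #16 SA[16]=0  'fafegacfbffdfgcacgbdgbdegee'
  #17 SA[17]=7  'fbffdfgcacgbdgbdegee'
  #18 SA[18]=10  'fdfgcacgbdgbdegee'
  #19 SA[19]=2  'fegacfbffdfgcacgbdgbdegee'
  #20 SA[20]=9  'ffdfgcacgbdgbdegee'
  #21 SA[21]=12  'fgcacgbdgbdegee'
  #22 SA[22]=4  'gacfbffdfgcacgbdgbdegee'
  #23 SA[23]=20  'gbdegee'
  #24 SA[24]=17  'gbdgbdegee'
  #25 SA[25]=13  'gcacgbdgbdegee'
  #26 SA[26]=24  'gee'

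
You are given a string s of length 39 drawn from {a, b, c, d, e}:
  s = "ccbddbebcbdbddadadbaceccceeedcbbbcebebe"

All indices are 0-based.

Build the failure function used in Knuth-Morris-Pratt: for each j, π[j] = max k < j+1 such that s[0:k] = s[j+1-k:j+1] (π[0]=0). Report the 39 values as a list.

π[0] = 0
j=1 s[j]='c': π[1]=1 (border 'c')
j=2 s[j]='b': k: 1→0; π[2]=0 (border '')
j=3 s[j]='d': π[3]=0 (border '')
j=4 s[j]='d': π[4]=0 (border '')
j=5 s[j]='b': π[5]=0 (border '')
j=6 s[j]='e': π[6]=0 (border '')
j=7 s[j]='b': π[7]=0 (border '')
j=8 s[j]='c': π[8]=1 (border 'c')
j=9 s[j]='b': k: 1→0; π[9]=0 (border '')
j=10 s[j]='d': π[10]=0 (border '')
j=11 s[j]='b': π[11]=0 (border '')
j=12 s[j]='d': π[12]=0 (border '')
j=13 s[j]='d': π[13]=0 (border '')
j=14 s[j]='a': π[14]=0 (border '')
j=15 s[j]='d': π[15]=0 (border '')
j=16 s[j]='a': π[16]=0 (border '')
j=17 s[j]='d': π[17]=0 (border '')
j=18 s[j]='b': π[18]=0 (border '')
j=19 s[j]='a': π[19]=0 (border '')
j=20 s[j]='c': π[20]=1 (border 'c')
j=21 s[j]='e': k: 1→0; π[21]=0 (border '')
j=22 s[j]='c': π[22]=1 (border 'c')
j=23 s[j]='c': π[23]=2 (border 'cc')
j=24 s[j]='c': k: 2→1; π[24]=2 (border 'cc')
j=25 s[j]='e': k: 2→1→0; π[25]=0 (border '')
j=26 s[j]='e': π[26]=0 (border '')
j=27 s[j]='e': π[27]=0 (border '')
j=28 s[j]='d': π[28]=0 (border '')
j=29 s[j]='c': π[29]=1 (border 'c')
j=30 s[j]='b': k: 1→0; π[30]=0 (border '')
j=31 s[j]='b': π[31]=0 (border '')
j=32 s[j]='b': π[32]=0 (border '')
j=33 s[j]='c': π[33]=1 (border 'c')
j=34 s[j]='e': k: 1→0; π[34]=0 (border '')
j=35 s[j]='b': π[35]=0 (border '')
j=36 s[j]='e': π[36]=0 (border '')
j=37 s[j]='b': π[37]=0 (border '')
j=38 s[j]='e': π[38]=0 (border '')

[0, 1, 0, 0, 0, 0, 0, 0, 1, 0, 0, 0, 0, 0, 0, 0, 0, 0, 0, 0, 1, 0, 1, 2, 2, 0, 0, 0, 0, 1, 0, 0, 0, 1, 0, 0, 0, 0, 0]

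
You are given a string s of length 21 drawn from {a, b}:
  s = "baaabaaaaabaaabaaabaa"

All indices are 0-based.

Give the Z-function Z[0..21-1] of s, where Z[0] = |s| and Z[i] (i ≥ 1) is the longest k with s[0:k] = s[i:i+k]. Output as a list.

Z[0]=21
i=1: i≥r, start 0; Z[1]=0
i=2: i≥r, start 0; Z[2]=0
i=3: i≥r, start 0; Z[3]=0
i=4: i≥r, start 0; Z[4]=4 grow→box=[4,8)
i=5: min(r-i=3, Z[1]=0)=0; Z[5]=0
i=6: min(r-i=2, Z[2]=0)=0; Z[6]=0
i=7: min(r-i=1, Z[3]=0)=0; Z[7]=0
i=8: i≥r, start 0; Z[8]=0
i=9: i≥r, start 0; Z[9]=0
i=10: i≥r, start 0; Z[10]=8 grow→box=[10,18)
i=11: min(r-i=7, Z[1]=0)=0; Z[11]=0
i=12: min(r-i=6, Z[2]=0)=0; Z[12]=0
i=13: min(r-i=5, Z[3]=0)=0; Z[13]=0
i=14: min(r-i=4, Z[4]=4)=4; Z[14]=7 grow→box=[14,21)
i=15: min(r-i=6, Z[1]=0)=0; Z[15]=0
i=16: min(r-i=5, Z[2]=0)=0; Z[16]=0
i=17: min(r-i=4, Z[3]=0)=0; Z[17]=0
i=18: min(r-i=3, Z[4]=4)=3; Z[18]=3
i=19: min(r-i=2, Z[5]=0)=0; Z[19]=0
i=20: min(r-i=1, Z[6]=0)=0; Z[20]=0

[21, 0, 0, 0, 4, 0, 0, 0, 0, 0, 8, 0, 0, 0, 7, 0, 0, 0, 3, 0, 0]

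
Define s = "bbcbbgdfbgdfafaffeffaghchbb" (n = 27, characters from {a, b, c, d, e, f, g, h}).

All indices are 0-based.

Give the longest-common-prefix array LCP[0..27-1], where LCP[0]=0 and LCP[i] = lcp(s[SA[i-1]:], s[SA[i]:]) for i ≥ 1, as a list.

sorted suffixes:
  #0 SA[0]=12  'afaffeffaghchbb'
  #1 SA[1]=14  'affeffaghchbb'
  #2 SA[2]=20  'aghchbb'
  #3 SA[3]=26  'b'
  #4 SA[4]=25  'bb'
  #5 SA[5]=0  'bbcbbgdfbgdfafaffeffaghchbb'
  #6 SA[6]=3  'bbgdfbgdfafaffeffaghchbb'
  #7 SA[7]=1  'bcbbgdfbgdfafaffeffaghchbb'
  #8 SA[8]=8  'bgdfafaffeffaghchbb'
  #9 SA[9]=4  'bgdfbgdfafaffeffaghchbb'
  #10 SA[10]=2  'cbbgdfbgdfafaffeffaghchbb'
  #11 SA[11]=23  'chbb'
  #12 SA[12]=10  'dfafaffeffaghchbb'
  #13 SA[13]=6  'dfbgdfafaffeffaghchbb'
  #14 SA[14]=17  'effaghchbb'
  #15 SA[15]=11  'fafaffeffaghchbb'
  #16 SA[16]=13  'faffeffaghchbb'
  #17 SA[17]=19  'faghchbb'
  #18 SA[18]=7  'fbgdfafaffeffaghchbb'
  #19 SA[19]=16  'feffaghchbb'
  #20 SA[20]=18  'ffaghchbb'
  #21 SA[21]=15  'ffeffaghchbb'
  #22 SA[22]=9  'gdfafaffeffaghchbb'
  #23 SA[23]=5  'gdfbgdfafaffeffaghchbb'
  #24 SA[24]=21  'ghchbb'
  #25 SA[25]=24  'hbb'
  #26 SA[26]=22  'hchbb'

SA = [12, 14, 20, 26, 25, 0, 3, 1, 8, 4, 2, 23, 10, 6, 17, 11, 13, 19, 7, 16, 18, 15, 9, 5, 21, 24, 22]
i: (SA[i-1],SA[i]) lcp shared
  1: (12,14) 2 'af'
  2: (14,20) 1 'a'
  3: (20,26) 0 ''
  4: (26,25) 1 'b'
  5: (25,0) 2 'bb'
  6: (0,3) 2 'bb'
  7: (3,1) 1 'b'
  8: (1,8) 1 'b'
  9: (8,4) 4 'bgdf'
  10: (4,2) 0 ''
  11: (2,23) 1 'c'
  12: (23,10) 0 ''
  13: (10,6) 2 'df'
  14: (6,17) 0 ''
  15: (17,11) 0 ''
  16: (11,13) 3 'faf'
  17: (13,19) 2 'fa'
  18: (19,7) 1 'f'
  19: (7,16) 1 'f'
  20: (16,18) 1 'f'
  21: (18,15) 2 'ff'
  22: (15,9) 0 ''
  23: (9,5) 3 'gdf'
  24: (5,21) 1 'g'
  25: (21,24) 0 ''
  26: (24,22) 1 'h'

[0, 2, 1, 0, 1, 2, 2, 1, 1, 4, 0, 1, 0, 2, 0, 0, 3, 2, 1, 1, 1, 2, 0, 3, 1, 0, 1]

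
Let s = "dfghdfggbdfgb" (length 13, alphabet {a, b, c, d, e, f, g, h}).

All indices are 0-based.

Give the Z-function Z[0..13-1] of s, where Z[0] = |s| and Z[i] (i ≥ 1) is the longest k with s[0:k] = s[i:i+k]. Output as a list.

Z[0]=13
i=1: fresh scan; Z[1]=0
i=2: fresh scan; Z[2]=0
i=3: fresh scan; Z[3]=0
i=4: fresh scan; Z[4]=3 extend→box=[4,7)
i=5: min(r-i=2, Z[1]=0)=0; Z[5]=0
i=6: min(r-i=1, Z[2]=0)=0; Z[6]=0
i=7: fresh scan; Z[7]=0
i=8: fresh scan; Z[8]=0
i=9: fresh scan; Z[9]=3 extend→box=[9,12)
i=10: min(r-i=2, Z[1]=0)=0; Z[10]=0
i=11: min(r-i=1, Z[2]=0)=0; Z[11]=0
i=12: fresh scan; Z[12]=0

[13, 0, 0, 0, 3, 0, 0, 0, 0, 3, 0, 0, 0]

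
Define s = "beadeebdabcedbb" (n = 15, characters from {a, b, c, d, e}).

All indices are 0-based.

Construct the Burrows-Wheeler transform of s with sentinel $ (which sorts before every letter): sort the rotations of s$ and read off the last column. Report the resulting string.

rank  rotation          last
    0  $beadeebdabcedbb  b
    1  abcedbb$beadeebd  d
    2  adeebdabcedbb$be  e
    3  b$beadeebdabcedb  b
    4  bb$beadeebdabced  d
    5  bcedbb$beadeebda  a
    6  bdabcedbb$beadee  e
    7  beadeebdabcedbb$  $
    8  cedbb$beadeebdab  b
    9  dabcedbb$beadeeb  b
   10  dbb$beadeebdabce  e
   11  deebdabcedbb$bea  a
   12  eadeebdabcedbb$b  b
   13  ebdabcedbb$beade  e
   14  edbb$beadeebdabc  c
   15  eebdabcedbb$bead  d

bdebdae$bbeabecd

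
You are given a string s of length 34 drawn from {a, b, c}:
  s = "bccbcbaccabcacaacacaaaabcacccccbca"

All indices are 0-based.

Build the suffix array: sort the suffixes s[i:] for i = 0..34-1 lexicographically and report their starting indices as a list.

[33, 19, 20, 21, 14, 9, 22, 17, 12, 15, 6, 25, 5, 31, 10, 23, 3, 0, 32, 18, 13, 8, 16, 11, 24, 4, 30, 2, 7, 29, 1, 28, 27, 26]

rank | idx | suffix
   0 |  33 | a
   1 |  19 | aaaabcacccccbca
   2 |  20 | aaabcacccccbca
   3 |  21 | aabcacccccbca
   4 |  14 | aacacaaaabcacccccbca
   5 |   9 | abcacaacacaaaabcacccccbca
   6 |  22 | abcacccccbca
   7 |  17 | acaaaabcacccccbca
   8 |  12 | acaacacaaaabcacccccbca
   9 |  15 | acacaaaabcacccccbca
  10 |   6 | accabcacaacacaaaabcacccccbca
  11 |  25 | acccccbca
  12 |   5 | baccabcacaacacaaaabcacccccbca
  13 |  31 | bca
  14 |  10 | bcacaacacaaaabcacccccbca
  15 |  23 | bcacccccbca
  16 |   3 | bcbaccabcacaacacaaaabcacccccbca
  17 |   0 | bccbcbaccabcacaacacaaaabcacccccbca
  18 |  32 | ca
  19 |  18 | caaaabcacccccbca
  20 |  13 | caacacaaaabcacccccbca
  21 |   8 | cabcacaacacaaaabcacccccbca
  22 |  16 | cacaaaabcacccccbca
  23 |  11 | cacaacacaaaabcacccccbca
  24 |  24 | cacccccbca
  25 |   4 | cbaccabcacaacacaaaabcacccccbca
  26 |  30 | cbca
  27 |   2 | cbcbaccabcacaacacaaaabcacccccbca
  28 |   7 | ccabcacaacacaaaabcacccccbca
  29 |  29 | ccbca
  30 |   1 | ccbcbaccabcacaacacaaaabcacccccbca
  31 |  28 | cccbca
  32 |  27 | ccccbca
  33 |  26 | cccccbca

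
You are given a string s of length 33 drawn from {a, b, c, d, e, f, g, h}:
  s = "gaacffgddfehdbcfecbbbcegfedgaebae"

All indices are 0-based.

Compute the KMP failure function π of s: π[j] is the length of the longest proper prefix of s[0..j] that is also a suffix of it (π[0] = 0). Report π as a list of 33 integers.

π[0] = 0
j=1 s[j]='a': π[1]=0 (border '')
j=2 s[j]='a': π[2]=0 (border '')
j=3 s[j]='c': π[3]=0 (border '')
j=4 s[j]='f': π[4]=0 (border '')
j=5 s[j]='f': π[5]=0 (border '')
j=6 s[j]='g': π[6]=1 (border 'g')
j=7 s[j]='d': k: 1→0; π[7]=0 (border '')
j=8 s[j]='d': π[8]=0 (border '')
j=9 s[j]='f': π[9]=0 (border '')
j=10 s[j]='e': π[10]=0 (border '')
j=11 s[j]='h': π[11]=0 (border '')
j=12 s[j]='d': π[12]=0 (border '')
j=13 s[j]='b': π[13]=0 (border '')
j=14 s[j]='c': π[14]=0 (border '')
j=15 s[j]='f': π[15]=0 (border '')
j=16 s[j]='e': π[16]=0 (border '')
j=17 s[j]='c': π[17]=0 (border '')
j=18 s[j]='b': π[18]=0 (border '')
j=19 s[j]='b': π[19]=0 (border '')
j=20 s[j]='b': π[20]=0 (border '')
j=21 s[j]='c': π[21]=0 (border '')
j=22 s[j]='e': π[22]=0 (border '')
j=23 s[j]='g': π[23]=1 (border 'g')
j=24 s[j]='f': k: 1→0; π[24]=0 (border '')
j=25 s[j]='e': π[25]=0 (border '')
j=26 s[j]='d': π[26]=0 (border '')
j=27 s[j]='g': π[27]=1 (border 'g')
j=28 s[j]='a': π[28]=2 (border 'ga')
j=29 s[j]='e': k: 2→0; π[29]=0 (border '')
j=30 s[j]='b': π[30]=0 (border '')
j=31 s[j]='a': π[31]=0 (border '')
j=32 s[j]='e': π[32]=0 (border '')

[0, 0, 0, 0, 0, 0, 1, 0, 0, 0, 0, 0, 0, 0, 0, 0, 0, 0, 0, 0, 0, 0, 0, 1, 0, 0, 0, 1, 2, 0, 0, 0, 0]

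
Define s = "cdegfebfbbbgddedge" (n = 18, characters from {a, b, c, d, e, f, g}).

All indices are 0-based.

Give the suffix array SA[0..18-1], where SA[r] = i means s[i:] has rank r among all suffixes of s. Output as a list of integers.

rank | idx | suffix
   0 |   8 | bbbgddedge
   1 |   9 | bbgddedge
   2 |   6 | bfbbbgddedge
   3 |  10 | bgddedge
   4 |   0 | cdegfebfbbbgddedge
   5 |  12 | ddedge
   6 |  13 | dedge
   7 |   1 | degfebfbbbgddedge
   8 |  15 | dge
   9 |  17 | e
  10 |   5 | ebfbbbgddedge
  11 |  14 | edge
  12 |   2 | egfebfbbbgddedge
  13 |   7 | fbbbgddedge
  14 |   4 | febfbbbgddedge
  15 |  11 | gddedge
  16 |  16 | ge
  17 |   3 | gfebfbbbgddedge

[8, 9, 6, 10, 0, 12, 13, 1, 15, 17, 5, 14, 2, 7, 4, 11, 16, 3]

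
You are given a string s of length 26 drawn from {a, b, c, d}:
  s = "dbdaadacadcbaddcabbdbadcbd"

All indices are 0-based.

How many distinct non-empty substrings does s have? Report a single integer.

rank | idx | suffix
   0 |   3 | aadacadcbaddcabbdbadcbd
   1 |  16 | abbdbadcbd
   2 |   6 | acadcbaddcabbdbadcbd
   3 |   4 | adacadcbaddcabbdbadcbd
   4 |   8 | adcbaddcabbdbadcbd
   5 |  21 | adcbd
   6 |  12 | addcabbdbadcbd
   7 |  20 | badcbd
   8 |  11 | baddcabbdbadcbd
   9 |  17 | bbdbadcbd
  10 |  24 | bd
  11 |   1 | bdaadacadcbaddcabbdbadcbd
  12 |  18 | bdbadcbd
  13 |  15 | cabbdbadcbd
  14 |   7 | cadcbaddcabbdbadcbd
  15 |  10 | cbaddcabbdbadcbd
  16 |  23 | cbd
  17 |  25 | d
  18 |   2 | daadacadcbaddcabbdbadcbd
  19 |   5 | dacadcbaddcabbdbadcbd
  20 |  19 | dbadcbd
  21 |   0 | dbdaadacadcbaddcabbdbadcbd
  22 |  14 | dcabbdbadcbd
  23 |   9 | dcbaddcabbdbadcbd
  24 |  22 | dcbd
  25 |  13 | ddcabbdbadcbd

SA = [3, 16, 6, 4, 8, 21, 12, 20, 11, 17, 24, 1, 18, 15, 7, 10, 23, 25, 2, 5, 19, 0, 14, 9, 22, 13]
rank  pair      lcp
   1  s[3:],s[16:]  1  'a'
   2  s[16:],s[6:]  1  'a'
   3  s[6:],s[4:]  1  'a'
   4  s[4:],s[8:]  2  'ad'
   5  s[8:],s[21:]  4  'adcb'
   6  s[21:],s[12:]  2  'ad'
   7  s[12:],s[20:]  0  ''
   8  s[20:],s[11:]  3  'bad'
   9  s[11:],s[17:]  1  'b'
  10  s[17:],s[24:]  1  'b'
  11  s[24:],s[1:]  2  'bd'
  12  s[1:],s[18:]  2  'bd'
  13  s[18:],s[15:]  0  ''
  14  s[15:],s[7:]  2  'ca'
  15  s[7:],s[10:]  1  'c'
  16  s[10:],s[23:]  2  'cb'
  17  s[23:],s[25:]  0  ''
  18  s[25:],s[2:]  1  'd'
  19  s[2:],s[5:]  2  'da'
  20  s[5:],s[19:]  1  'd'
  21  s[19:],s[0:]  2  'db'
  22  s[0:],s[14:]  1  'd'
  23  s[14:],s[9:]  2  'dc'
  24  s[9:],s[22:]  3  'dcb'
  25  s[22:],s[13:]  1  'd'

n(n+1)/2 = 26·27/2 = 351
Σ LCP = 0 + 1 + 1 + 1 + 2 + 4 + 2 + 0 + 3 + 1 + 1 + 2 + 2 + 0 + 2 + 1 + 2 + 0 + 1 + 2 + 1 + 2 + 1 + 2 + 3 + 1 = 38
distinct = 351 − 38 = 313

313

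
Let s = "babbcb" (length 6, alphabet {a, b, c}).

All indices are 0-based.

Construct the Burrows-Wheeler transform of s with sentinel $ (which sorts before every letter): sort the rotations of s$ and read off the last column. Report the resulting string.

bbc$abb

rank  rotation last
    0  $babbcb  b
    1  abbcb$b  b
    2  b$babbc  c
    3  babbcb$  $
    4  bbcb$ba  a
    5  bcb$bab  b
    6  cb$babb  b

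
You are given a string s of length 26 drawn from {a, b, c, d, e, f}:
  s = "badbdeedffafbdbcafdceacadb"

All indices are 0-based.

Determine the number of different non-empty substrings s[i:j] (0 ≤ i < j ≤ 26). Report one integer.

rank→(start, suffix):
  0 → (21, 'acadb')
  1 → (23, 'adb')
  2 → (1, 'adbdeedffafbdbcafdceacadb')
  3 → (10, 'afbdbcafdceacadb')
  4 → (16, 'afdceacadb')
  5 → (25, 'b')
  6 → (0, 'badbdeedffafbdbcafdceacadb')
  7 → (14, 'bcafdceacadb')
  8 → (12, 'bdbcafdceacadb')
  9 → (3, 'bdeedffafbdbcafdceacadb')
  10 → (22, 'cadb')
  11 → (15, 'cafdceacadb')
  12 → (19, 'ceacadb')
  13 → (24, 'db')
  14 → (13, 'dbcafdceacadb')
  15 → (2, 'dbdeedffafbdbcafdceacadb')
  16 → (18, 'dceacadb')
  17 → (4, 'deedffafbdbcafdceacadb')
  18 → (7, 'dffafbdbcafdceacadb')
  19 → (20, 'eacadb')
  20 → (6, 'edffafbdbcafdceacadb')
  21 → (5, 'eedffafbdbcafdceacadb')
  22 → (9, 'fafbdbcafdceacadb')
  23 → (11, 'fbdbcafdceacadb')
  24 → (17, 'fdceacadb')
  25 → (8, 'ffafbdbcafdceacadb')

SA = [21, 23, 1, 10, 16, 25, 0, 14, 12, 3, 22, 15, 19, 24, 13, 2, 18, 4, 7, 20, 6, 5, 9, 11, 17, 8]
i: (SA[i-1],SA[i]) lcp shared
  1: (21,23) 1 'a'
  2: (23,1) 3 'adb'
  3: (1,10) 1 'a'
  4: (10,16) 2 'af'
  5: (16,25) 0 ''
  6: (25,0) 1 'b'
  7: (0,14) 1 'b'
  8: (14,12) 1 'b'
  9: (12,3) 2 'bd'
  10: (3,22) 0 ''
  11: (22,15) 2 'ca'
  12: (15,19) 1 'c'
  13: (19,24) 0 ''
  14: (24,13) 2 'db'
  15: (13,2) 2 'db'
  16: (2,18) 1 'd'
  17: (18,4) 1 'd'
  18: (4,7) 1 'd'
  19: (7,20) 0 ''
  20: (20,6) 1 'e'
  21: (6,5) 1 'e'
  22: (5,9) 0 ''
  23: (9,11) 1 'f'
  24: (11,17) 1 'f'
  25: (17,8) 1 'f'

n(n+1)/2 = 26·27/2 = 351
Σ LCP = 0 + 1 + 3 + 1 + 2 + 0 + 1 + 1 + 1 + 2 + 0 + 2 + 1 + 0 + 2 + 2 + 1 + 1 + 1 + 0 + 1 + 1 + 0 + 1 + 1 + 1 = 27
distinct = 351 − 27 = 324

324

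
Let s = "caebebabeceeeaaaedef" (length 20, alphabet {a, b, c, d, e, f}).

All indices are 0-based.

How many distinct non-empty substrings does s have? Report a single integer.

191

rank→(start, suffix):
  0 → (13, 'aaaedef')
  1 → (14, 'aaedef')
  2 → (6, 'abeceeeaaaedef')
  3 → (1, 'aebebabeceeeaaaedef')
  4 → (15, 'aedef')
  5 → (5, 'babeceeeaaaedef')
  6 → (3, 'bebabeceeeaaaedef')
  7 → (7, 'beceeeaaaedef')
  8 → (0, 'caebebabeceeeaaaedef')
  9 → (9, 'ceeeaaaedef')
  10 → (17, 'def')
  11 → (12, 'eaaaedef')
  12 → (4, 'ebabeceeeaaaedef')
  13 → (2, 'ebebabeceeeaaaedef')
  14 → (8, 'eceeeaaaedef')
  15 → (16, 'edef')
  16 → (11, 'eeaaaedef')
  17 → (10, 'eeeaaaedef')
  18 → (18, 'ef')
  19 → (19, 'f')

SA = [13, 14, 6, 1, 15, 5, 3, 7, 0, 9, 17, 12, 4, 2, 8, 16, 11, 10, 18, 19]
[i] adj suffixes → lcp
  [1] 13/14 → 2 ('aa')
  [2] 14/6 → 1 ('a')
  [3] 6/1 → 1 ('a')
  [4] 1/15 → 2 ('ae')
  [5] 15/5 → 0 ('')
  [6] 5/3 → 1 ('b')
  [7] 3/7 → 2 ('be')
  [8] 7/0 → 0 ('')
  [9] 0/9 → 1 ('c')
  [10] 9/17 → 0 ('')
  [11] 17/12 → 0 ('')
  [12] 12/4 → 1 ('e')
  [13] 4/2 → 2 ('eb')
  [14] 2/8 → 1 ('e')
  [15] 8/16 → 1 ('e')
  [16] 16/11 → 1 ('e')
  [17] 11/10 → 2 ('ee')
  [18] 10/18 → 1 ('e')
  [19] 18/19 → 0 ('')

n(n+1)/2 = 20·21/2 = 210
Σ LCP = 0 + 2 + 1 + 1 + 2 + 0 + 1 + 2 + 0 + 1 + 0 + 0 + 1 + 2 + 1 + 1 + 1 + 2 + 1 + 0 = 19
distinct = 210 − 19 = 191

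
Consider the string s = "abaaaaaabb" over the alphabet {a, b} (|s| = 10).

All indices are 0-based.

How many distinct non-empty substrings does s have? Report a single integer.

36

sorted suffixes:
  #0 SA[0]=2  'aaaaaabb'
  #1 SA[1]=3  'aaaaabb'
  #2 SA[2]=4  'aaaabb'
  #3 SA[3]=5  'aaabb'
  #4 SA[4]=6  'aabb'
  #5 SA[5]=0  'abaaaaaabb'
  #6 SA[6]=7  'abb'
  #7 SA[7]=9  'b'
  #8 SA[8]=1  'baaaaaabb'
  #9 SA[9]=8  'bb'

SA = [2, 3, 4, 5, 6, 0, 7, 9, 1, 8]
rank  pair      lcp
   1  s[2:],s[3:]  5  'aaaaa'
   2  s[3:],s[4:]  4  'aaaa'
   3  s[4:],s[5:]  3  'aaa'
   4  s[5:],s[6:]  2  'aa'
   5  s[6:],s[0:]  1  'a'
   6  s[0:],s[7:]  2  'ab'
   7  s[7:],s[9:]  0  ''
   8  s[9:],s[1:]  1  'b'
   9  s[1:],s[8:]  1  'b'

n(n+1)/2 = 10·11/2 = 55
Σ LCP = 0 + 5 + 4 + 3 + 2 + 1 + 2 + 0 + 1 + 1 = 19
distinct = 55 − 19 = 36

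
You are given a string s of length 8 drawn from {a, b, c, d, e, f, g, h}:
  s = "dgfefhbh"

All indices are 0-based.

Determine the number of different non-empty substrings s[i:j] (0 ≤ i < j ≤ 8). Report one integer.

rank→(start, suffix):
  0 → (6, 'bh')
  1 → (0, 'dgfefhbh')
  2 → (3, 'efhbh')
  3 → (2, 'fefhbh')
  4 → (4, 'fhbh')
  5 → (1, 'gfefhbh')
  6 → (7, 'h')
  7 → (5, 'hbh')

SA = [6, 0, 3, 2, 4, 1, 7, 5]
rank  pair      lcp
   1  s[6:],s[0:]  0  ''
   2  s[0:],s[3:]  0  ''
   3  s[3:],s[2:]  0  ''
   4  s[2:],s[4:]  1  'f'
   5  s[4:],s[1:]  0  ''
   6  s[1:],s[7:]  0  ''
   7  s[7:],s[5:]  1  'h'

n(n+1)/2 = 8·9/2 = 36
Σ LCP = 0 + 0 + 0 + 0 + 1 + 0 + 0 + 1 = 2
distinct = 36 − 2 = 34

34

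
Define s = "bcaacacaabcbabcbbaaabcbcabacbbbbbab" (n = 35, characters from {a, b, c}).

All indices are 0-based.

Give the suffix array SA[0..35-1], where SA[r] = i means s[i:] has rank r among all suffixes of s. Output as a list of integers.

rank | idx | suffix
   0 |  17 | aaabcbcabacbbbbbab
   1 |   7 | aabcbabcbbaaabcbcabacbbbbbab
   2 |  18 | aabcbcabacbbbbbab
   3 |   2 | aacacaabcbabcbbaaabcbcabacbbbbbab
   4 |  33 | ab
   5 |  24 | abacbbbbbab
   6 |   8 | abcbabcbbaaabcbcabacbbbbbab
   7 |  12 | abcbbaaabcbcabacbbbbbab
   8 |  19 | abcbcabacbbbbbab
   9 |   5 | acaabcbabcbbaaabcbcabacbbbbbab
  10 |   3 | acacaabcbabcbbaaabcbcabacbbbbbab
  11 |  26 | acbbbbbab
  12 |  34 | b
  13 |  16 | baaabcbcabacbbbbbab
  14 |  32 | bab
  15 |  11 | babcbbaaabcbcabacbbbbbab
  16 |  25 | bacbbbbbab
  17 |  15 | bbaaabcbcabacbbbbbab
  18 |  31 | bbab
  19 |  30 | bbbab
  20 |  29 | bbbbab
  21 |  28 | bbbbbab
  22 |   0 | bcaacacaabcbabcbbaaabcbcabacbbbbbab
  23 |  22 | bcabacbbbbbab
  24 |   9 | bcbabcbbaaabcbcabacbbbbbab
  25 |  13 | bcbbaaabcbcabacbbbbbab
  26 |  20 | bcbcabacbbbbbab
  27 |   6 | caabcbabcbbaaabcbcabacbbbbbab
  28 |   1 | caacacaabcbabcbbaaabcbcabacbbbbbab
  29 |  23 | cabacbbbbbab
  30 |   4 | cacaabcbabcbbaaabcbcabacbbbbbab
  31 |  10 | cbabcbbaaabcbcabacbbbbbab
  32 |  14 | cbbaaabcbcabacbbbbbab
  33 |  27 | cbbbbbab
  34 |  21 | cbcabacbbbbbab

[17, 7, 18, 2, 33, 24, 8, 12, 19, 5, 3, 26, 34, 16, 32, 11, 25, 15, 31, 30, 29, 28, 0, 22, 9, 13, 20, 6, 1, 23, 4, 10, 14, 27, 21]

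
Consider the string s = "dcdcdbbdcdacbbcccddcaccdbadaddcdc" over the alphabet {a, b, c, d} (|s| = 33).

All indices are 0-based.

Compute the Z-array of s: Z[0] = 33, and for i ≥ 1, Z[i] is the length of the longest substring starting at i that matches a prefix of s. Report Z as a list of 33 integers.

Z[0]=33
i=1: fresh scan; Z[1]=0
i=2: fresh scan; Z[2]=3 extend→box=[2,5)
i=3: min(r-i=2, Z[1]=0)=0; Z[3]=0
i=4: min(r-i=1, Z[2]=3)=1; Z[4]=1
i=5: fresh scan; Z[5]=0
i=6: fresh scan; Z[6]=0
i=7: fresh scan; Z[7]=3 extend→box=[7,10)
i=8: min(r-i=2, Z[1]=0)=0; Z[8]=0
i=9: min(r-i=1, Z[2]=3)=1; Z[9]=1
i=10: fresh scan; Z[10]=0
i=11: fresh scan; Z[11]=0
i=12: fresh scan; Z[12]=0
i=13: fresh scan; Z[13]=0
i=14: fresh scan; Z[14]=0
i=15: fresh scan; Z[15]=0
i=16: fresh scan; Z[16]=0
i=17: fresh scan; Z[17]=1 extend→box=[17,18)
i=18: fresh scan; Z[18]=2 extend→box=[18,20)
i=19: min(r-i=1, Z[1]=0)=0; Z[19]=0
i=20: fresh scan; Z[20]=0
i=21: fresh scan; Z[21]=0
i=22: fresh scan; Z[22]=0
i=23: fresh scan; Z[23]=1 extend→box=[23,24)
i=24: fresh scan; Z[24]=0
i=25: fresh scan; Z[25]=0
i=26: fresh scan; Z[26]=1 extend→box=[26,27)
i=27: fresh scan; Z[27]=0
i=28: fresh scan; Z[28]=1 extend→box=[28,29)
i=29: fresh scan; Z[29]=4 extend→box=[29,33)
i=30: min(r-i=3, Z[1]=0)=0; Z[30]=0
i=31: min(r-i=2, Z[2]=3)=2; Z[31]=2
i=32: min(r-i=1, Z[3]=0)=0; Z[32]=0

[33, 0, 3, 0, 1, 0, 0, 3, 0, 1, 0, 0, 0, 0, 0, 0, 0, 1, 2, 0, 0, 0, 0, 1, 0, 0, 1, 0, 1, 4, 0, 2, 0]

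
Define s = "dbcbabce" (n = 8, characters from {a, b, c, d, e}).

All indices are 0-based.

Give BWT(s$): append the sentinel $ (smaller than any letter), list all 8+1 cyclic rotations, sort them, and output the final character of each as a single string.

rank  rotation   last
    0  $dbcbabce  e
    1  abce$dbcb  b
    2  babce$dbc  c
    3  bcbabce$d  d
    4  bce$dbcba  a
    5  cbabce$db  b
    6  ce$dbcbab  b
    7  dbcbabce$  $
    8  e$dbcbabc  c

ebcdabb$c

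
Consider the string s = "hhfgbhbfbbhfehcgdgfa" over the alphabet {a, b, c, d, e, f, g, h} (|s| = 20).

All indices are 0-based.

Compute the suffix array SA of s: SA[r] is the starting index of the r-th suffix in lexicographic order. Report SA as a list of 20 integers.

rank→(start, suffix):
  0 → (19, 'a')
  1 → (8, 'bbhfehcgdgfa')
  2 → (6, 'bfbbhfehcgdgfa')
  3 → (4, 'bhbfbbhfehcgdgfa')
  4 → (9, 'bhfehcgdgfa')
  5 → (14, 'cgdgfa')
  6 → (16, 'dgfa')
  7 → (12, 'ehcgdgfa')
  8 → (18, 'fa')
  9 → (7, 'fbbhfehcgdgfa')
  10 → (11, 'fehcgdgfa')
  11 → (2, 'fgbhbfbbhfehcgdgfa')
  12 → (3, 'gbhbfbbhfehcgdgfa')
  13 → (15, 'gdgfa')
  14 → (17, 'gfa')
  15 → (5, 'hbfbbhfehcgdgfa')
  16 → (13, 'hcgdgfa')
  17 → (10, 'hfehcgdgfa')
  18 → (1, 'hfgbhbfbbhfehcgdgfa')
  19 → (0, 'hhfgbhbfbbhfehcgdgfa')

[19, 8, 6, 4, 9, 14, 16, 12, 18, 7, 11, 2, 3, 15, 17, 5, 13, 10, 1, 0]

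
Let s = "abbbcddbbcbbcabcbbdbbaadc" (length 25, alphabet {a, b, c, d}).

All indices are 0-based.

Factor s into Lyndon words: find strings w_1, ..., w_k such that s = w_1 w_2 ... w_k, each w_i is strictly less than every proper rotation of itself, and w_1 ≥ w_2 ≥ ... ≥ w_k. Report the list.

["abbbcddbbcbbcabcbbdbb", "aadc"]

emit factor 1: 'abbbcddbbcbbcabcbbdbb' (i=0, period=21)
emit factor 2: 'aadc' (i=21, period=4)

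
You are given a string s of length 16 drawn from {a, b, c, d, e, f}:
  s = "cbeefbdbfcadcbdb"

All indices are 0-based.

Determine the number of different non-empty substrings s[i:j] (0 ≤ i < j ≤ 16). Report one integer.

122

sorted suffixes:
  #0 SA[0]=10  'adcbdb'
  #1 SA[1]=15  'b'
  #2 SA[2]=13  'bdb'
  #3 SA[3]=5  'bdbfcadcbdb'
  #4 SA[4]=1  'beefbdbfcadcbdb'
  #5 SA[5]=7  'bfcadcbdb'
  #6 SA[6]=9  'cadcbdb'
  #7 SA[7]=12  'cbdb'
  #8 SA[8]=0  'cbeefbdbfcadcbdb'
  #9 SA[9]=14  'db'
  #10 SA[10]=6  'dbfcadcbdb'
  #11 SA[11]=11  'dcbdb'
  #12 SA[12]=2  'eefbdbfcadcbdb'
  #13 SA[13]=3  'efbdbfcadcbdb'
  #14 SA[14]=4  'fbdbfcadcbdb'
  #15 SA[15]=8  'fcadcbdb'

SA = [10, 15, 13, 5, 1, 7, 9, 12, 0, 14, 6, 11, 2, 3, 4, 8]
i: (SA[i-1],SA[i]) lcp shared
  1: (10,15) 0 ''
  2: (15,13) 1 'b'
  3: (13,5) 3 'bdb'
  4: (5,1) 1 'b'
  5: (1,7) 1 'b'
  6: (7,9) 0 ''
  7: (9,12) 1 'c'
  8: (12,0) 2 'cb'
  9: (0,14) 0 ''
  10: (14,6) 2 'db'
  11: (6,11) 1 'd'
  12: (11,2) 0 ''
  13: (2,3) 1 'e'
  14: (3,4) 0 ''
  15: (4,8) 1 'f'

n(n+1)/2 = 16·17/2 = 136
Σ LCP = 0 + 0 + 1 + 3 + 1 + 1 + 0 + 1 + 2 + 0 + 2 + 1 + 0 + 1 + 0 + 1 = 14
distinct = 136 − 14 = 122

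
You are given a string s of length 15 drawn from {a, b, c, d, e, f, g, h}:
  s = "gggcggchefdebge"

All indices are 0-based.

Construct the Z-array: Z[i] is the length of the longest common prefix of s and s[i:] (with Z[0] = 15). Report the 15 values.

Z[0]=15
i=1: i≥r, start 0; Z[1]=2 extend→box=[1,3)
i=2: min(r-i=1, Z[1]=2)=1; Z[2]=1
i=3: i≥r, start 0; Z[3]=0
i=4: i≥r, start 0; Z[4]=2 extend→box=[4,6)
i=5: min(r-i=1, Z[1]=2)=1; Z[5]=1
i=6: i≥r, start 0; Z[6]=0
i=7: i≥r, start 0; Z[7]=0
i=8: i≥r, start 0; Z[8]=0
i=9: i≥r, start 0; Z[9]=0
i=10: i≥r, start 0; Z[10]=0
i=11: i≥r, start 0; Z[11]=0
i=12: i≥r, start 0; Z[12]=0
i=13: i≥r, start 0; Z[13]=1 extend→box=[13,14)
i=14: i≥r, start 0; Z[14]=0

[15, 2, 1, 0, 2, 1, 0, 0, 0, 0, 0, 0, 0, 1, 0]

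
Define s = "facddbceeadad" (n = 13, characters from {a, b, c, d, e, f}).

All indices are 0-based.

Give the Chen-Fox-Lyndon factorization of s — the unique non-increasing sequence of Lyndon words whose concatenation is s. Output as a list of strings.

["f", "acddbceeadad"]

emit factor 1: 'f' (i=0, period=1)
emit factor 2: 'acddbceeadad' (i=1, period=12)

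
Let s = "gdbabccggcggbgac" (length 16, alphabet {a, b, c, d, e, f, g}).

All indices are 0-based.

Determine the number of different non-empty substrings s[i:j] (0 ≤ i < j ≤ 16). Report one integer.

sorted suffixes:
  #0 SA[0]=3  'abccggcggbgac'
  #1 SA[1]=14  'ac'
  #2 SA[2]=2  'babccggcggbgac'
  #3 SA[3]=4  'bccggcggbgac'
  #4 SA[4]=12  'bgac'
  #5 SA[5]=15  'c'
  #6 SA[6]=5  'ccggcggbgac'
  #7 SA[7]=9  'cggbgac'
  #8 SA[8]=6  'cggcggbgac'
  #9 SA[9]=1  'dbabccggcggbgac'
  #10 SA[10]=13  'gac'
  #11 SA[11]=11  'gbgac'
  #12 SA[12]=8  'gcggbgac'
  #13 SA[13]=0  'gdbabccggcggbgac'
  #14 SA[14]=10  'ggbgac'
  #15 SA[15]=7  'ggcggbgac'

SA = [3, 14, 2, 4, 12, 15, 5, 9, 6, 1, 13, 11, 8, 0, 10, 7]
rank  pair      lcp
   1  s[3:],s[14:]  1  'a'
   2  s[14:],s[2:]  0  ''
   3  s[2:],s[4:]  1  'b'
   4  s[4:],s[12:]  1  'b'
   5  s[12:],s[15:]  0  ''
   6  s[15:],s[5:]  1  'c'
   7  s[5:],s[9:]  1  'c'
   8  s[9:],s[6:]  3  'cgg'
   9  s[6:],s[1:]  0  ''
  10  s[1:],s[13:]  0  ''
  11  s[13:],s[11:]  1  'g'
  12  s[11:],s[8:]  1  'g'
  13  s[8:],s[0:]  1  'g'
  14  s[0:],s[10:]  1  'g'
  15  s[10:],s[7:]  2  'gg'

n(n+1)/2 = 16·17/2 = 136
Σ LCP = 0 + 1 + 0 + 1 + 1 + 0 + 1 + 1 + 3 + 0 + 0 + 1 + 1 + 1 + 1 + 2 = 14
distinct = 136 − 14 = 122

122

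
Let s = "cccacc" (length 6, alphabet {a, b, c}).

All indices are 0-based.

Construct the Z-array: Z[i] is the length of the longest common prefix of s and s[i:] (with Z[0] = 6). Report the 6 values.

Z[0]=6
i=1: outside box; Z[1]=2 grow→box=[1,3)
i=2: min(r-i=1, Z[1]=2)=1; Z[2]=1
i=3: outside box; Z[3]=0
i=4: outside box; Z[4]=2 grow→box=[4,6)
i=5: min(r-i=1, Z[1]=2)=1; Z[5]=1

[6, 2, 1, 0, 2, 1]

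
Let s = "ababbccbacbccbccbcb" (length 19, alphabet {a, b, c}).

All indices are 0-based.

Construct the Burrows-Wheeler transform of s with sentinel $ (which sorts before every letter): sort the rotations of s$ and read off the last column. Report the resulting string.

b$bbcacacbccbcccabbb

rank  rotation              last
    0  $ababbccbacbccbccbcb  b
    1  ababbccbacbccbccbcb$  $
    2  abbccbacbccbccbcb$ab  b
    3  acbccbccbcb$ababbccb  b
    4  b$ababbccbacbccbccbc  c
    5  babbccbacbccbccbcb$a  a
    6  bacbccbccbcb$ababbcc  c
    7  bbccbacbccbccbcb$aba  a
    8  bcb$ababbccbacbccbcc  c
    9  bccbacbccbccbcb$abab  b
   10  bccbcb$ababbccbacbcc  c
   11  bccbccbcb$ababbccbac  c
   12  cb$ababbccbacbccbccb  b
   13  cbacbccbccbcb$ababbc  c
   14  cbcb$ababbccbacbccbc  c
   15  cbccbcb$ababbccbacbc  c
   16  cbccbccbcb$ababbccba  a
   17  ccbacbccbccbcb$ababb  b
   18  ccbcb$ababbccbacbccb  b
   19  ccbccbcb$ababbccbacb  b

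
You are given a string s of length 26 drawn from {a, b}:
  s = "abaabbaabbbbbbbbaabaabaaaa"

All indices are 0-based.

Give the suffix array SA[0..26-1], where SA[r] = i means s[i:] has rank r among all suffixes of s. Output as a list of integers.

sorted suffixes:
  #0 SA[0]=25  'a'
  #1 SA[1]=24  'aa'
  #2 SA[2]=23  'aaa'
  #3 SA[3]=22  'aaaa'
  #4 SA[4]=19  'aabaaaa'
  #5 SA[5]=16  'aabaabaaaa'
  #6 SA[6]=2  'aabbaabbbbbbbbaabaabaaaa'
  #7 SA[7]=6  'aabbbbbbbbaabaabaaaa'
  #8 SA[8]=20  'abaaaa'
  #9 SA[9]=17  'abaabaaaa'
  #10 SA[10]=0  'abaabbaabbbbbbbbaabaabaaaa'
  #11 SA[11]=3  'abbaabbbbbbbbaabaabaaaa'
  #12 SA[12]=7  'abbbbbbbbaabaabaaaa'
  #13 SA[13]=21  'baaaa'
  #14 SA[14]=18  'baabaaaa'
  #15 SA[15]=15  'baabaabaaaa'
  #16 SA[16]=1  'baabbaabbbbbbbbaabaabaaaa'
  #17 SA[17]=5  'baabbbbbbbbaabaabaaaa'
  #18 SA[18]=14  'bbaabaabaaaa'
  #19 SA[19]=4  'bbaabbbbbbbbaabaabaaaa'
  #20 SA[20]=13  'bbbaabaabaaaa'
  #21 SA[21]=12  'bbbbaabaabaaaa'
  #22 SA[22]=11  'bbbbbaabaabaaaa'
  #23 SA[23]=10  'bbbbbbaabaabaaaa'
  #24 SA[24]=9  'bbbbbbbaabaabaaaa'
  #25 SA[25]=8  'bbbbbbbbaabaabaaaa'

[25, 24, 23, 22, 19, 16, 2, 6, 20, 17, 0, 3, 7, 21, 18, 15, 1, 5, 14, 4, 13, 12, 11, 10, 9, 8]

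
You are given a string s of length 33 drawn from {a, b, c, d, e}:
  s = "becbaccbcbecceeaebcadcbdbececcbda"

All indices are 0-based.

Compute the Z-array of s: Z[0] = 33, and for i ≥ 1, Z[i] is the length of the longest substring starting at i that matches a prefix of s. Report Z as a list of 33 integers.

[33, 0, 0, 1, 0, 0, 0, 1, 0, 3, 0, 0, 0, 0, 0, 0, 0, 1, 0, 0, 0, 0, 1, 0, 3, 0, 0, 0, 0, 0, 1, 0, 0]

Z[0]=33
i=1: i≥r, start 0; Z[1]=0
i=2: i≥r, start 0; Z[2]=0
i=3: i≥r, start 0; Z[3]=1 scan→box=[3,4)
i=4: i≥r, start 0; Z[4]=0
i=5: i≥r, start 0; Z[5]=0
i=6: i≥r, start 0; Z[6]=0
i=7: i≥r, start 0; Z[7]=1 scan→box=[7,8)
i=8: i≥r, start 0; Z[8]=0
i=9: i≥r, start 0; Z[9]=3 scan→box=[9,12)
i=10: min(r-i=2, Z[1]=0)=0; Z[10]=0
i=11: min(r-i=1, Z[2]=0)=0; Z[11]=0
i=12: i≥r, start 0; Z[12]=0
i=13: i≥r, start 0; Z[13]=0
i=14: i≥r, start 0; Z[14]=0
i=15: i≥r, start 0; Z[15]=0
i=16: i≥r, start 0; Z[16]=0
i=17: i≥r, start 0; Z[17]=1 scan→box=[17,18)
i=18: i≥r, start 0; Z[18]=0
i=19: i≥r, start 0; Z[19]=0
i=20: i≥r, start 0; Z[20]=0
i=21: i≥r, start 0; Z[21]=0
i=22: i≥r, start 0; Z[22]=1 scan→box=[22,23)
i=23: i≥r, start 0; Z[23]=0
i=24: i≥r, start 0; Z[24]=3 scan→box=[24,27)
i=25: min(r-i=2, Z[1]=0)=0; Z[25]=0
i=26: min(r-i=1, Z[2]=0)=0; Z[26]=0
i=27: i≥r, start 0; Z[27]=0
i=28: i≥r, start 0; Z[28]=0
i=29: i≥r, start 0; Z[29]=0
i=30: i≥r, start 0; Z[30]=1 scan→box=[30,31)
i=31: i≥r, start 0; Z[31]=0
i=32: i≥r, start 0; Z[32]=0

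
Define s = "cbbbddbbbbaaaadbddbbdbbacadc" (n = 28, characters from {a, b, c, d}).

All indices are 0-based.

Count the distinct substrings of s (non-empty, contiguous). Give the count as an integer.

354

sorted suffixes:
  #0 SA[0]=10  'aaaadbddbbdbbacadc'
  #1 SA[1]=11  'aaadbddbbdbbacadc'
  #2 SA[2]=12  'aadbddbbdbbacadc'
  #3 SA[3]=23  'acadc'
  #4 SA[4]=13  'adbddbbdbbacadc'
  #5 SA[5]=25  'adc'
  #6 SA[6]=9  'baaaadbddbbdbbacadc'
  #7 SA[7]=22  'bacadc'
  #8 SA[8]=8  'bbaaaadbddbbdbbacadc'
  #9 SA[9]=21  'bbacadc'
  #10 SA[10]=7  'bbbaaaadbddbbdbbacadc'
  #11 SA[11]=6  'bbbbaaaadbddbbdbbacadc'
  #12 SA[12]=1  'bbbddbbbbaaaadbddbbdbbacadc'
  #13 SA[13]=18  'bbdbbacadc'
  #14 SA[14]=2  'bbddbbbbaaaadbddbbdbbacadc'
  #15 SA[15]=19  'bdbbacadc'
  #16 SA[16]=3  'bddbbbbaaaadbddbbdbbacadc'
  #17 SA[17]=15  'bddbbdbbacadc'
  #18 SA[18]=27  'c'
  #19 SA[19]=24  'cadc'
  #20 SA[20]=0  'cbbbddbbbbaaaadbddbbdbbacadc'
  #21 SA[21]=20  'dbbacadc'
  #22 SA[22]=5  'dbbbbaaaadbddbbdbbacadc'
  #23 SA[23]=17  'dbbdbbacadc'
  #24 SA[24]=14  'dbddbbdbbacadc'
  #25 SA[25]=26  'dc'
  #26 SA[26]=4  'ddbbbbaaaadbddbbdbbacadc'
  #27 SA[27]=16  'ddbbdbbacadc'

SA = [10, 11, 12, 23, 13, 25, 9, 22, 8, 21, 7, 6, 1, 18, 2, 19, 3, 15, 27, 24, 0, 20, 5, 17, 14, 26, 4, 16]
rank  pair      lcp
   1  s[10:],s[11:]  3  'aaa'
   2  s[11:],s[12:]  2  'aa'
   3  s[12:],s[23:]  1  'a'
   4  s[23:],s[13:]  1  'a'
   5  s[13:],s[25:]  2  'ad'
   6  s[25:],s[9:]  0  ''
   7  s[9:],s[22:]  2  'ba'
   8  s[22:],s[8:]  1  'b'
   9  s[8:],s[21:]  3  'bba'
  10  s[21:],s[7:]  2  'bb'
  11  s[7:],s[6:]  3  'bbb'
  12  s[6:],s[1:]  3  'bbb'
  13  s[1:],s[18:]  2  'bb'
  14  s[18:],s[2:]  3  'bbd'
  15  s[2:],s[19:]  1  'b'
  16  s[19:],s[3:]  2  'bd'
  17  s[3:],s[15:]  5  'bddbb'
  18  s[15:],s[27:]  0  ''
  19  s[27:],s[24:]  1  'c'
  20  s[24:],s[0:]  1  'c'
  21  s[0:],s[20:]  0  ''
  22  s[20:],s[5:]  3  'dbb'
  23  s[5:],s[17:]  3  'dbb'
  24  s[17:],s[14:]  2  'db'
  25  s[14:],s[26:]  1  'd'
  26  s[26:],s[4:]  1  'd'
  27  s[4:],s[16:]  4  'ddbb'

n(n+1)/2 = 28·29/2 = 406
Σ LCP = 0 + 3 + 2 + 1 + 1 + 2 + 0 + 2 + 1 + 3 + 2 + 3 + 3 + 2 + 3 + 1 + 2 + 5 + 0 + 1 + 1 + 0 + 3 + 3 + 2 + 1 + 1 + 4 = 52
distinct = 406 − 52 = 354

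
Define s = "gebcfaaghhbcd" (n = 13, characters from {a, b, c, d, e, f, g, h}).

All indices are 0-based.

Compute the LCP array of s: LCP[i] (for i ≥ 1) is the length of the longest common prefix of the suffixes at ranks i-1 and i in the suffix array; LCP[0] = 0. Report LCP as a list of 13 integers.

[0, 1, 0, 2, 0, 1, 0, 0, 0, 0, 1, 0, 1]

sorted suffixes:
  #0 SA[0]=5  'aaghhbcd'
  #1 SA[1]=6  'aghhbcd'
  #2 SA[2]=10  'bcd'
  #3 SA[3]=2  'bcfaaghhbcd'
  #4 SA[4]=11  'cd'
  #5 SA[5]=3  'cfaaghhbcd'
  #6 SA[6]=12  'd'
  #7 SA[7]=1  'ebcfaaghhbcd'
  #8 SA[8]=4  'faaghhbcd'
  #9 SA[9]=0  'gebcfaaghhbcd'
  #10 SA[10]=7  'ghhbcd'
  #11 SA[11]=9  'hbcd'
  #12 SA[12]=8  'hhbcd'

SA = [5, 6, 10, 2, 11, 3, 12, 1, 4, 0, 7, 9, 8]
rank  pair      lcp
   1  s[5:],s[6:]  1  'a'
   2  s[6:],s[10:]  0  ''
   3  s[10:],s[2:]  2  'bc'
   4  s[2:],s[11:]  0  ''
   5  s[11:],s[3:]  1  'c'
   6  s[3:],s[12:]  0  ''
   7  s[12:],s[1:]  0  ''
   8  s[1:],s[4:]  0  ''
   9  s[4:],s[0:]  0  ''
  10  s[0:],s[7:]  1  'g'
  11  s[7:],s[9:]  0  ''
  12  s[9:],s[8:]  1  'h'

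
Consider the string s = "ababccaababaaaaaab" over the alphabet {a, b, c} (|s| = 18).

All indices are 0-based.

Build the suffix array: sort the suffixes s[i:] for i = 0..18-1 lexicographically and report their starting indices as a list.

rank→(start, suffix):
  0 → (11, 'aaaaaab')
  1 → (12, 'aaaaab')
  2 → (13, 'aaaab')
  3 → (14, 'aaab')
  4 → (15, 'aab')
  5 → (6, 'aababaaaaaab')
  6 → (16, 'ab')
  7 → (9, 'abaaaaaab')
  8 → (7, 'ababaaaaaab')
  9 → (0, 'ababccaababaaaaaab')
  10 → (2, 'abccaababaaaaaab')
  11 → (17, 'b')
  12 → (10, 'baaaaaab')
  13 → (8, 'babaaaaaab')
  14 → (1, 'babccaababaaaaaab')
  15 → (3, 'bccaababaaaaaab')
  16 → (5, 'caababaaaaaab')
  17 → (4, 'ccaababaaaaaab')

[11, 12, 13, 14, 15, 6, 16, 9, 7, 0, 2, 17, 10, 8, 1, 3, 5, 4]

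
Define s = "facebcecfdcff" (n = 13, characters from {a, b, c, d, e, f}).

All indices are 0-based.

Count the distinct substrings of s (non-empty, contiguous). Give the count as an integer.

82

sorted suffixes:
  #0 SA[0]=1  'acebcecfdcff'
  #1 SA[1]=4  'bcecfdcff'
  #2 SA[2]=2  'cebcecfdcff'
  #3 SA[3]=5  'cecfdcff'
  #4 SA[4]=7  'cfdcff'
  #5 SA[5]=10  'cff'
  #6 SA[6]=9  'dcff'
  #7 SA[7]=3  'ebcecfdcff'
  #8 SA[8]=6  'ecfdcff'
  #9 SA[9]=12  'f'
  #10 SA[10]=0  'facebcecfdcff'
  #11 SA[11]=8  'fdcff'
  #12 SA[12]=11  'ff'

SA = [1, 4, 2, 5, 7, 10, 9, 3, 6, 12, 0, 8, 11]
rank  pair      lcp
   1  s[1:],s[4:]  0  ''
   2  s[4:],s[2:]  0  ''
   3  s[2:],s[5:]  2  'ce'
   4  s[5:],s[7:]  1  'c'
   5  s[7:],s[10:]  2  'cf'
   6  s[10:],s[9:]  0  ''
   7  s[9:],s[3:]  0  ''
   8  s[3:],s[6:]  1  'e'
   9  s[6:],s[12:]  0  ''
  10  s[12:],s[0:]  1  'f'
  11  s[0:],s[8:]  1  'f'
  12  s[8:],s[11:]  1  'f'

n(n+1)/2 = 13·14/2 = 91
Σ LCP = 0 + 0 + 0 + 2 + 1 + 2 + 0 + 0 + 1 + 0 + 1 + 1 + 1 = 9
distinct = 91 − 9 = 82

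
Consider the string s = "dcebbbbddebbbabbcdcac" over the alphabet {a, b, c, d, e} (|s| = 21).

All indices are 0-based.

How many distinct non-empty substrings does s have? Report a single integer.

rank | idx | suffix
   0 |  13 | abbcdcac
   1 |  19 | ac
   2 |  12 | babbcdcac
   3 |  11 | bbabbcdcac
   4 |  10 | bbbabbcdcac
   5 |   3 | bbbbddebbbabbcdcac
   6 |   4 | bbbddebbbabbcdcac
   7 |  14 | bbcdcac
   8 |   5 | bbddebbbabbcdcac
   9 |  15 | bcdcac
  10 |   6 | bddebbbabbcdcac
  11 |  20 | c
  12 |  18 | cac
  13 |  16 | cdcac
  14 |   1 | cebbbbddebbbabbcdcac
  15 |  17 | dcac
  16 |   0 | dcebbbbddebbbabbcdcac
  17 |   7 | ddebbbabbcdcac
  18 |   8 | debbbabbcdcac
  19 |   9 | ebbbabbcdcac
  20 |   2 | ebbbbddebbbabbcdcac

SA = [13, 19, 12, 11, 10, 3, 4, 14, 5, 15, 6, 20, 18, 16, 1, 17, 0, 7, 8, 9, 2]
[i] adj suffixes → lcp
  [1] 13/19 → 1 ('a')
  [2] 19/12 → 0 ('')
  [3] 12/11 → 1 ('b')
  [4] 11/10 → 2 ('bb')
  [5] 10/3 → 3 ('bbb')
  [6] 3/4 → 3 ('bbb')
  [7] 4/14 → 2 ('bb')
  [8] 14/5 → 2 ('bb')
  [9] 5/15 → 1 ('b')
  [10] 15/6 → 1 ('b')
  [11] 6/20 → 0 ('')
  [12] 20/18 → 1 ('c')
  [13] 18/16 → 1 ('c')
  [14] 16/1 → 1 ('c')
  [15] 1/17 → 0 ('')
  [16] 17/0 → 2 ('dc')
  [17] 0/7 → 1 ('d')
  [18] 7/8 → 1 ('d')
  [19] 8/9 → 0 ('')
  [20] 9/2 → 4 ('ebbb')

n(n+1)/2 = 21·22/2 = 231
Σ LCP = 0 + 1 + 0 + 1 + 2 + 3 + 3 + 2 + 2 + 1 + 1 + 0 + 1 + 1 + 1 + 0 + 2 + 1 + 1 + 0 + 4 = 27
distinct = 231 − 27 = 204

204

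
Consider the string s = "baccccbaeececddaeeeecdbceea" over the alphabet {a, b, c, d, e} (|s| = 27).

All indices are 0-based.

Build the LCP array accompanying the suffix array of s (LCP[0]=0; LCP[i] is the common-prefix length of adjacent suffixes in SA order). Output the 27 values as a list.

[0, 1, 1, 3, 0, 2, 1, 0, 1, 2, 3, 1, 2, 1, 2, 0, 1, 1, 0, 1, 3, 2, 1, 2, 3, 2, 3]

rank→(start, suffix):
  0 → (26, 'a')
  1 → (1, 'accccbaeececddaeeeecdbceea')
  2 → (7, 'aeececddaeeeecdbceea')
  3 → (15, 'aeeeecdbceea')
  4 → (0, 'baccccbaeececddaeeeecdbceea')
  5 → (6, 'baeececddaeeeecdbceea')
  6 → (22, 'bceea')
  7 → (5, 'cbaeececddaeeeecdbceea')
  8 → (4, 'ccbaeececddaeeeecdbceea')
  9 → (3, 'cccbaeececddaeeeecdbceea')
  10 → (2, 'ccccbaeececddaeeeecdbceea')
  11 → (20, 'cdbceea')
  12 → (12, 'cddaeeeecdbceea')
  13 → (10, 'cecddaeeeecdbceea')
  14 → (23, 'ceea')
  15 → (14, 'daeeeecdbceea')
  16 → (21, 'dbceea')
  17 → (13, 'ddaeeeecdbceea')
  18 → (25, 'ea')
  19 → (19, 'ecdbceea')
  20 → (11, 'ecddaeeeecdbceea')
  21 → (9, 'ececddaeeeecdbceea')
  22 → (24, 'eea')
  23 → (18, 'eecdbceea')
  24 → (8, 'eececddaeeeecdbceea')
  25 → (17, 'eeecdbceea')
  26 → (16, 'eeeecdbceea')

SA = [26, 1, 7, 15, 0, 6, 22, 5, 4, 3, 2, 20, 12, 10, 23, 14, 21, 13, 25, 19, 11, 9, 24, 18, 8, 17, 16]
i: (SA[i-1],SA[i]) lcp shared
  1: (26,1) 1 'a'
  2: (1,7) 1 'a'
  3: (7,15) 3 'aee'
  4: (15,0) 0 ''
  5: (0,6) 2 'ba'
  6: (6,22) 1 'b'
  7: (22,5) 0 ''
  8: (5,4) 1 'c'
  9: (4,3) 2 'cc'
  10: (3,2) 3 'ccc'
  11: (2,20) 1 'c'
  12: (20,12) 2 'cd'
  13: (12,10) 1 'c'
  14: (10,23) 2 'ce'
  15: (23,14) 0 ''
  16: (14,21) 1 'd'
  17: (21,13) 1 'd'
  18: (13,25) 0 ''
  19: (25,19) 1 'e'
  20: (19,11) 3 'ecd'
  21: (11,9) 2 'ec'
  22: (9,24) 1 'e'
  23: (24,18) 2 'ee'
  24: (18,8) 3 'eec'
  25: (8,17) 2 'ee'
  26: (17,16) 3 'eee'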